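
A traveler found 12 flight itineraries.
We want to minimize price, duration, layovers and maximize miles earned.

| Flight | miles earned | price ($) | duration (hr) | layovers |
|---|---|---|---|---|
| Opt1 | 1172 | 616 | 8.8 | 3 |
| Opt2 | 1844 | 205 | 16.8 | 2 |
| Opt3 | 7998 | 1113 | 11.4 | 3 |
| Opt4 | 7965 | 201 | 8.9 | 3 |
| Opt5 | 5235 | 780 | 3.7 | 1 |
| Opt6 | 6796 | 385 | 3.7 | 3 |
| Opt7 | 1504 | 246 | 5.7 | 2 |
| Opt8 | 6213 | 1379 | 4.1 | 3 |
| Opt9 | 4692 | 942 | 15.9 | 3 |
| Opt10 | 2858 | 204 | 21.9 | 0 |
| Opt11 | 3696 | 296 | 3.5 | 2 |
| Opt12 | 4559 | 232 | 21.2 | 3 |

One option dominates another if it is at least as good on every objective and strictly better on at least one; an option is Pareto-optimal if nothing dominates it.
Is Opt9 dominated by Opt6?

Opt6 vs Opt9: miles earned 6796≥4692, price 385≤942, duration 3.7≤15.9, layovers 3≤3 — Opt6 is at least as good on every objective with at least one strict improvement.

Yes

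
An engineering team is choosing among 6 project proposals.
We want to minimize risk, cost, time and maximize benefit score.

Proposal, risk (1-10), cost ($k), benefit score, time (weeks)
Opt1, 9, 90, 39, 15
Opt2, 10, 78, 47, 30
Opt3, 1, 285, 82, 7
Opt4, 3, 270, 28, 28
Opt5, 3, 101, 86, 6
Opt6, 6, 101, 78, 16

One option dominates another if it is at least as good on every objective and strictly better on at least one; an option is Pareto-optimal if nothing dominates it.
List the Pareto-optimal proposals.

Opt1: not dominated.
Opt2: not dominated (best cost).
Opt3: not dominated (best risk).
Opt4: dominated by Opt5 (risk 3≤3, cost 101≤270, benefit score 86≥28, time 6≤28).
Opt5: not dominated (best benefit score).
Opt6: dominated by Opt5 (risk 3≤6, cost 101≤101, benefit score 86≥78, time 6≤16).

Opt1, Opt2, Opt3, Opt5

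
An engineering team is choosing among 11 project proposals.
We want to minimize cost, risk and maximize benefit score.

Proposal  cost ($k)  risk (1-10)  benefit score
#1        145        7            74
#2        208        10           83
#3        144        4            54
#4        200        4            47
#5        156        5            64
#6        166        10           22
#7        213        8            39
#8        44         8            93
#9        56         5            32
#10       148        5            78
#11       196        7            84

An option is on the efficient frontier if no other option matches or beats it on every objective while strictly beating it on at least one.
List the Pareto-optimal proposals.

#1, #3, #8, #9, #10, #11

#1: not dominated.
#2: dominated by #8 (cost 44≤208, risk 8≤10, benefit score 93≥83).
#3: not dominated.
#4: dominated by #3 (cost 144≤200, risk 4≤4, benefit score 54≥47).
#5: dominated by #10 (cost 148≤156, risk 5≤5, benefit score 78≥64).
#6: dominated by #1 (cost 145≤166, risk 7≤10, benefit score 74≥22).
#7: dominated by #1 (cost 145≤213, risk 7≤8, benefit score 74≥39).
#8: not dominated (best cost).
#9: not dominated.
#10: not dominated.
#11: not dominated.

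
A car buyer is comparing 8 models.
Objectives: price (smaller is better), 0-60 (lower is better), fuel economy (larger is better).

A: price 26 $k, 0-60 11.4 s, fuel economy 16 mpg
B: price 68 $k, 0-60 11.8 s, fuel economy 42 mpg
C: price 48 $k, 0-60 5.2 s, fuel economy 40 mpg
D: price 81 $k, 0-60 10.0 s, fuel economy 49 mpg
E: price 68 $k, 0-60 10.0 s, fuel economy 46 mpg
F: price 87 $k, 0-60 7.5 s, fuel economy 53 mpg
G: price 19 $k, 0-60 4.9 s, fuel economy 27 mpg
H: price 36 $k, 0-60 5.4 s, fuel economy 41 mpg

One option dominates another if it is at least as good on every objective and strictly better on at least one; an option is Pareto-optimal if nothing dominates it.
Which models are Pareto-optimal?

A: dominated by G (price 19≤26, 0-60 4.9≤11.4, fuel economy 27≥16).
B: dominated by E (price 68≤68, 0-60 10.0≤11.8, fuel economy 46≥42).
C: not dominated.
D: not dominated.
E: not dominated.
F: not dominated (best fuel economy).
G: not dominated (best price).
H: not dominated.

C, D, E, F, G, H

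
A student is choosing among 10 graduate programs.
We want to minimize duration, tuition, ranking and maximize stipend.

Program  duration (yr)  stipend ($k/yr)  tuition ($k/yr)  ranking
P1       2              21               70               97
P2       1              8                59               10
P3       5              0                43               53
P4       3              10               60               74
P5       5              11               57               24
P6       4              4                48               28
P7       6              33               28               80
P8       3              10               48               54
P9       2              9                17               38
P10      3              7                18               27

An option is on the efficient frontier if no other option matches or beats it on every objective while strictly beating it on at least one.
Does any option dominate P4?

Yes

P8 vs P4: duration 3≤3, stipend 10≥10, tuition 48≤60, ranking 54≤74 — P8 is at least as good on every objective and strictly better on at least one, so P8 dominates P4.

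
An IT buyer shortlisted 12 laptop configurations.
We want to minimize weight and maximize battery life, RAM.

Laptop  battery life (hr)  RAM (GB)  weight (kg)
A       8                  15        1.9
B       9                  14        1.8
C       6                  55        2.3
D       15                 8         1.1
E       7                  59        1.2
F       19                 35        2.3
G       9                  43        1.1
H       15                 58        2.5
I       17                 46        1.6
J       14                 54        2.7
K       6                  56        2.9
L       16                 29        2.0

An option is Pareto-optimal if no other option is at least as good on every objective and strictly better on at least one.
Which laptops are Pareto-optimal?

A: dominated by G (battery life 9≥8, RAM 43≥15, weight 1.1≤1.9).
B: dominated by G (battery life 9≥9, RAM 43≥14, weight 1.1≤1.8).
C: dominated by E (battery life 7≥6, RAM 59≥55, weight 1.2≤2.3).
D: not dominated.
E: not dominated (best RAM).
F: not dominated (best battery life).
G: not dominated.
H: not dominated.
I: not dominated.
J: dominated by H (battery life 15≥14, RAM 58≥54, weight 2.5≤2.7).
K: dominated by E (battery life 7≥6, RAM 59≥56, weight 1.2≤2.9).
L: dominated by I (battery life 17≥16, RAM 46≥29, weight 1.6≤2.0).

D, E, F, G, H, I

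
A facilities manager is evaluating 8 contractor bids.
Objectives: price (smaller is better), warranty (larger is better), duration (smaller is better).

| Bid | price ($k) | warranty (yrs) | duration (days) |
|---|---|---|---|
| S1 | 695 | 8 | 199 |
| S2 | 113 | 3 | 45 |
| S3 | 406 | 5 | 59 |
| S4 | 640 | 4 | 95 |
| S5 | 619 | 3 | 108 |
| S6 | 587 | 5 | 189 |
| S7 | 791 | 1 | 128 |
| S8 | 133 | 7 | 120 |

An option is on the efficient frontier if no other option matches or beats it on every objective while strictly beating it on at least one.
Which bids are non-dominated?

S1: not dominated (best warranty).
S2: not dominated (best price).
S3: not dominated.
S4: dominated by S3 (price 406≤640, warranty 5≥4, duration 59≤95).
S5: dominated by S2 (price 113≤619, warranty 3≥3, duration 45≤108).
S6: dominated by S3 (price 406≤587, warranty 5≥5, duration 59≤189).
S7: dominated by S2 (price 113≤791, warranty 3≥1, duration 45≤128).
S8: not dominated.

S1, S2, S3, S8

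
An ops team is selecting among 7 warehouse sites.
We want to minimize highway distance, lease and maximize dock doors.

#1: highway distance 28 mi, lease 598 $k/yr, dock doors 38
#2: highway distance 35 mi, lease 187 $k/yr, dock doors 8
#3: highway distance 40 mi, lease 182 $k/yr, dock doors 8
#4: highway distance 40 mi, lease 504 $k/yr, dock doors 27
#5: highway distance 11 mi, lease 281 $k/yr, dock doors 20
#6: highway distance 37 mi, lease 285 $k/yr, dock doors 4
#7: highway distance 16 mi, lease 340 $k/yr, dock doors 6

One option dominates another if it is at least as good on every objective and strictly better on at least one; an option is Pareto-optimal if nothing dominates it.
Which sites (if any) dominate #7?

#5

#5: highway distance 11≤16, lease 281≤340, dock doors 20≥6 — dominates #7.
Others (#1, #2, #3, #4, #6) are each worse than #7 on at least one objective.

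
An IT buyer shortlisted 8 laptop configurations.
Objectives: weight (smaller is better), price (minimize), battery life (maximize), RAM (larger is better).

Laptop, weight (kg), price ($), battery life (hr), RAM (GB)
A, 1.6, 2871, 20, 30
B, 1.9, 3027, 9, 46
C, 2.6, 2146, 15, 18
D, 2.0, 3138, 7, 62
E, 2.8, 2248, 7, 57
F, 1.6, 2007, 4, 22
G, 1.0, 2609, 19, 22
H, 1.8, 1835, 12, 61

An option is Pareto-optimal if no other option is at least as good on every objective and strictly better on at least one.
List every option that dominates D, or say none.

none

A: worse on RAM (30 vs 62).
B: worse on RAM (46 vs 62).
C: worse on weight (2.6 vs 2.0).
E: worse on weight (2.8 vs 2.0).
F: worse on battery life (4 vs 7).
G: worse on RAM (22 vs 62).
H: worse on RAM (61 vs 62).
No option dominates D.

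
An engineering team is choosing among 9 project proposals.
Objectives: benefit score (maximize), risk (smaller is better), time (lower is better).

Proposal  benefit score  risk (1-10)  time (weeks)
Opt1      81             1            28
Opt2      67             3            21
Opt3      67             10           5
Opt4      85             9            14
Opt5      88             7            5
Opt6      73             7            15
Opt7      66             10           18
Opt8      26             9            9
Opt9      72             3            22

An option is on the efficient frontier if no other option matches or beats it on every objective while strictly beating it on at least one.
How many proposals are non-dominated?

Opt1: not dominated (best risk).
Opt2: not dominated.
Opt3: dominated by Opt5 (benefit score 88≥67, risk 7≤10, time 5≤5).
Opt4: dominated by Opt5 (benefit score 88≥85, risk 7≤9, time 5≤14).
Opt5: not dominated (best benefit score).
Opt6: dominated by Opt5 (benefit score 88≥73, risk 7≤7, time 5≤15).
Opt7: dominated by Opt3 (benefit score 67≥66, risk 10≤10, time 5≤18).
Opt8: dominated by Opt5 (benefit score 88≥26, risk 7≤9, time 5≤9).
Opt9: not dominated.
Pareto-optimal: Opt1, Opt2, Opt5, Opt9 → 4.

4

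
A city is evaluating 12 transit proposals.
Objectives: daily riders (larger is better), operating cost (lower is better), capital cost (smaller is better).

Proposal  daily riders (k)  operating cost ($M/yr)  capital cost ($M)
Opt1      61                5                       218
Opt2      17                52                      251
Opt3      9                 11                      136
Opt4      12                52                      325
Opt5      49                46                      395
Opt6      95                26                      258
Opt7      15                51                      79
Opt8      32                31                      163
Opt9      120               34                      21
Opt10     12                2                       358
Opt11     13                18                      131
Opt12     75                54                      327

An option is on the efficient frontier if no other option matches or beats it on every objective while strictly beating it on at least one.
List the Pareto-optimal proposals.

Opt1: not dominated.
Opt2: dominated by Opt1 (daily riders 61≥17, operating cost 5≤52, capital cost 218≤251).
Opt3: not dominated.
Opt4: dominated by Opt1 (daily riders 61≥12, operating cost 5≤52, capital cost 218≤325).
Opt5: dominated by Opt1 (daily riders 61≥49, operating cost 5≤46, capital cost 218≤395).
Opt6: not dominated.
Opt7: dominated by Opt9 (daily riders 120≥15, operating cost 34≤51, capital cost 21≤79).
Opt8: not dominated.
Opt9: not dominated (best daily riders).
Opt10: not dominated (best operating cost).
Opt11: not dominated.
Opt12: dominated by Opt6 (daily riders 95≥75, operating cost 26≤54, capital cost 258≤327).

Opt1, Opt3, Opt6, Opt8, Opt9, Opt10, Opt11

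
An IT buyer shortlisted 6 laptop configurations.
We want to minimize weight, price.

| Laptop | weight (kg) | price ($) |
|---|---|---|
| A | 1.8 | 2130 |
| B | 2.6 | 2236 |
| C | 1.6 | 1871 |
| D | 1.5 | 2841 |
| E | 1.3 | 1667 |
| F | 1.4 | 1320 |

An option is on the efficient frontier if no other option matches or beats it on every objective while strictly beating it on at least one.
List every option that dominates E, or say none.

A: worse on weight (1.8 vs 1.3).
B: worse on weight (2.6 vs 1.3).
C: worse on weight (1.6 vs 1.3).
D: worse on weight (1.5 vs 1.3).
F: worse on weight (1.4 vs 1.3).
No option dominates E.

none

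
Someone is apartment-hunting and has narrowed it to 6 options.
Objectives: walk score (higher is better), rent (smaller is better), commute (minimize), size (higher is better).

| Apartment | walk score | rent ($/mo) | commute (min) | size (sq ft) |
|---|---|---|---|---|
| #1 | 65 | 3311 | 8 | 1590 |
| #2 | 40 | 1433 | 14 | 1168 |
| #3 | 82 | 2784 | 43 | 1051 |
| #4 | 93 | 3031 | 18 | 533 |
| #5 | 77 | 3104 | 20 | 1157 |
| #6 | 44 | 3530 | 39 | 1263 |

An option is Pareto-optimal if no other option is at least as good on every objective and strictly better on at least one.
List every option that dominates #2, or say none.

none

#1: worse on rent (3311 vs 1433).
#3: worse on rent (2784 vs 1433).
#4: worse on rent (3031 vs 1433).
#5: worse on rent (3104 vs 1433).
#6: worse on rent (3530 vs 1433).
No option dominates #2.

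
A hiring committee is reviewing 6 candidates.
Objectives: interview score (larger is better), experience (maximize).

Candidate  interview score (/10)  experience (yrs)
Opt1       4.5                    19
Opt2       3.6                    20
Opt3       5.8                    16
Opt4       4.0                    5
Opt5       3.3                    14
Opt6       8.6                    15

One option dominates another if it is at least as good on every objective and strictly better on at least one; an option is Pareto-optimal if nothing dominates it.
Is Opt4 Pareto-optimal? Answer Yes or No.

No

Opt1 vs Opt4: interview score 4.5≥4.0, experience 19≥5 — Opt1 is at least as good on every objective and strictly better on at least one, so Opt1 dominates Opt4.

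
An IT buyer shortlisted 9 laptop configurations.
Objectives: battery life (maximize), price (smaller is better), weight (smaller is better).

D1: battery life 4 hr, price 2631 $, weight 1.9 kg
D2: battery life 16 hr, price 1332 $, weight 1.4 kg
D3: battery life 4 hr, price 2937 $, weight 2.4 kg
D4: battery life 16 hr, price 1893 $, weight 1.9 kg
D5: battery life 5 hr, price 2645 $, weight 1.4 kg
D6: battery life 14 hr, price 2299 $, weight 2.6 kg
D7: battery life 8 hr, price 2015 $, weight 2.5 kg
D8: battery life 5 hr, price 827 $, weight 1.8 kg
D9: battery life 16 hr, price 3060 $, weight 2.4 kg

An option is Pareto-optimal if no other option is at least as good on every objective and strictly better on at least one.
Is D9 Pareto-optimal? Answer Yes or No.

D2 vs D9: battery life 16≥16, price 1332≤3060, weight 1.4≤2.4 — D2 is at least as good on every objective and strictly better on at least one, so D2 dominates D9.

No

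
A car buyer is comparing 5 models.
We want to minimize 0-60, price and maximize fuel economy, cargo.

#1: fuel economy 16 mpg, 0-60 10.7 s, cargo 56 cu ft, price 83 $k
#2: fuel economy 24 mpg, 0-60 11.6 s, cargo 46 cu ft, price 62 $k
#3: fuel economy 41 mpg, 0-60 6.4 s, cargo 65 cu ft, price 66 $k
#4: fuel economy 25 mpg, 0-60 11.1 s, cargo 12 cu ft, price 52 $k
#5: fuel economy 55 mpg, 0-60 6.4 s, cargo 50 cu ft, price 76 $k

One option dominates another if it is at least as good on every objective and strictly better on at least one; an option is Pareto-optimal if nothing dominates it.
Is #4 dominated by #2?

#2 vs #4: #2 is worse on fuel economy (24 vs 25), so it does not dominate #4.

No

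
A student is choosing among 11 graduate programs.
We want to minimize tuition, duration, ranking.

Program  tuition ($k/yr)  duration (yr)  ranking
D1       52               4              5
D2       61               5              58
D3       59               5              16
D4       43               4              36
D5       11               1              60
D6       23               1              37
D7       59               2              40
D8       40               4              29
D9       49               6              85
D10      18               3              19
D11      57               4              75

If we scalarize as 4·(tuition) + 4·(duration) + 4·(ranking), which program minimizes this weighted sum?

D1: 4·52 + 4·4 + 4·5 = 244
D2: 4·61 + 4·5 + 4·58 = 496
D3: 4·59 + 4·5 + 4·16 = 320
D4: 4·43 + 4·4 + 4·36 = 332
D5: 4·11 + 4·1 + 4·60 = 288
D6: 4·23 + 4·1 + 4·37 = 244
D7: 4·59 + 4·2 + 4·40 = 404
D8: 4·40 + 4·4 + 4·29 = 292
D9: 4·49 + 4·6 + 4·85 = 560
D10: 4·18 + 4·3 + 4·19 = 160
D11: 4·57 + 4·4 + 4·75 = 544
Lowest: D10 at 160.

D10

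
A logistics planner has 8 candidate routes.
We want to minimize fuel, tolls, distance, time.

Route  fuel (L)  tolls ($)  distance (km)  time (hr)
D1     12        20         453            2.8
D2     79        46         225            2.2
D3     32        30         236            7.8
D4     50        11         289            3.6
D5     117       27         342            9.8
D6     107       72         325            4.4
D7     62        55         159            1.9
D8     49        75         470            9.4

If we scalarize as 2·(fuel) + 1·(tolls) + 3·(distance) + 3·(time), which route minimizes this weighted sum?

D1: 2·12 + 1·20 + 3·453 + 3·2.8 = 1411.4
D2: 2·79 + 1·46 + 3·225 + 3·2.2 = 885.6
D3: 2·32 + 1·30 + 3·236 + 3·7.8 = 825.4
D4: 2·50 + 1·11 + 3·289 + 3·3.6 = 988.8
D5: 2·117 + 1·27 + 3·342 + 3·9.8 = 1316.4
D6: 2·107 + 1·72 + 3·325 + 3·4.4 = 1274.2
D7: 2·62 + 1·55 + 3·159 + 3·1.9 = 661.7
D8: 2·49 + 1·75 + 3·470 + 3·9.4 = 1611.2
Lowest: D7 at 661.7.

D7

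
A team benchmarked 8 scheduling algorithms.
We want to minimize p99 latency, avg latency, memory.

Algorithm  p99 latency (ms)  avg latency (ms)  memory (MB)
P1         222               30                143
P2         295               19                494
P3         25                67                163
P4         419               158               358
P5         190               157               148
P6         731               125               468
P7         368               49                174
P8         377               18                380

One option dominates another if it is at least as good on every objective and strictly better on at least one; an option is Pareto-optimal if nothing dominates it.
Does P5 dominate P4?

P5 vs P4: p99 latency 190≤419, avg latency 157≤158, memory 148≤358 — P5 is at least as good on every objective with at least one strict improvement.

Yes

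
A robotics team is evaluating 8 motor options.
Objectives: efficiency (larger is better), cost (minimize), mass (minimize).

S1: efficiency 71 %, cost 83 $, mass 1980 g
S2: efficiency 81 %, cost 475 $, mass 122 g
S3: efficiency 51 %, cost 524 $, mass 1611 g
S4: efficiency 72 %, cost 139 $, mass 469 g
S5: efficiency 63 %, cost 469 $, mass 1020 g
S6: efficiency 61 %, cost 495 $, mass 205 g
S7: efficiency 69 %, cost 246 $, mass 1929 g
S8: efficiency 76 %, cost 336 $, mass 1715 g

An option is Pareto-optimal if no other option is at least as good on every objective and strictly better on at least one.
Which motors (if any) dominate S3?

S2: efficiency 81≥51, cost 475≤524, mass 122≤1611 — dominates S3.
S4: efficiency 72≥51, cost 139≤524, mass 469≤1611 — dominates S3.
S5: efficiency 63≥51, cost 469≤524, mass 1020≤1611 — dominates S3.
S6: efficiency 61≥51, cost 495≤524, mass 205≤1611 — dominates S3.
Others (S1, S7, S8) are each worse than S3 on at least one objective.

S2, S4, S5, S6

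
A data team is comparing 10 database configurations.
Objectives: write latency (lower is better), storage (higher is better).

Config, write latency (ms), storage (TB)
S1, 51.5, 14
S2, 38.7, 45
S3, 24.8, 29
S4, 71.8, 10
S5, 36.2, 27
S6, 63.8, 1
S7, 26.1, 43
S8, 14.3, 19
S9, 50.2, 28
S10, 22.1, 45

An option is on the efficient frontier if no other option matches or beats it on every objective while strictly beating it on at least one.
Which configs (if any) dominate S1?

S2: write latency 38.7≤51.5, storage 45≥14 — dominates S1.
S3: write latency 24.8≤51.5, storage 29≥14 — dominates S1.
S5: write latency 36.2≤51.5, storage 27≥14 — dominates S1.
S7: write latency 26.1≤51.5, storage 43≥14 — dominates S1.
S8: write latency 14.3≤51.5, storage 19≥14 — dominates S1.
S9: write latency 50.2≤51.5, storage 28≥14 — dominates S1.
S10: write latency 22.1≤51.5, storage 45≥14 — dominates S1.
Others (S4, S6) are each worse than S1 on at least one objective.

S2, S3, S5, S7, S8, S9, S10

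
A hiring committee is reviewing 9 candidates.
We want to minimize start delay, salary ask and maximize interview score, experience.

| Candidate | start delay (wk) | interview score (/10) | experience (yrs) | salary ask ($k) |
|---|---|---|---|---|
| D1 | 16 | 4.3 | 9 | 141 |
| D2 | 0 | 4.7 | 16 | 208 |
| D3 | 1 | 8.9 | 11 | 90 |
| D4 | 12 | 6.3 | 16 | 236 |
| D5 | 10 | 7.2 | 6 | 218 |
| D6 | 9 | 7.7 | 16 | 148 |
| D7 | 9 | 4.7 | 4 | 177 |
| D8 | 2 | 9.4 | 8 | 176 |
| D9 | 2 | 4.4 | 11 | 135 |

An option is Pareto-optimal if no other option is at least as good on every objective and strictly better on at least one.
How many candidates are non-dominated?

4

D1: dominated by D3 (start delay 1≤16, interview score 8.9≥4.3, experience 11≥9, salary ask 90≤141).
D2: not dominated (best start delay).
D3: not dominated (best salary ask).
D4: dominated by D6 (start delay 9≤12, interview score 7.7≥6.3, experience 16≥16, salary ask 148≤236).
D5: dominated by D3 (start delay 1≤10, interview score 8.9≥7.2, experience 11≥6, salary ask 90≤218).
D6: not dominated.
D7: dominated by D3 (start delay 1≤9, interview score 8.9≥4.7, experience 11≥4, salary ask 90≤177).
D8: not dominated (best interview score).
D9: dominated by D3 (start delay 1≤2, interview score 8.9≥4.4, experience 11≥11, salary ask 90≤135).
Pareto-optimal: D2, D3, D6, D8 → 4.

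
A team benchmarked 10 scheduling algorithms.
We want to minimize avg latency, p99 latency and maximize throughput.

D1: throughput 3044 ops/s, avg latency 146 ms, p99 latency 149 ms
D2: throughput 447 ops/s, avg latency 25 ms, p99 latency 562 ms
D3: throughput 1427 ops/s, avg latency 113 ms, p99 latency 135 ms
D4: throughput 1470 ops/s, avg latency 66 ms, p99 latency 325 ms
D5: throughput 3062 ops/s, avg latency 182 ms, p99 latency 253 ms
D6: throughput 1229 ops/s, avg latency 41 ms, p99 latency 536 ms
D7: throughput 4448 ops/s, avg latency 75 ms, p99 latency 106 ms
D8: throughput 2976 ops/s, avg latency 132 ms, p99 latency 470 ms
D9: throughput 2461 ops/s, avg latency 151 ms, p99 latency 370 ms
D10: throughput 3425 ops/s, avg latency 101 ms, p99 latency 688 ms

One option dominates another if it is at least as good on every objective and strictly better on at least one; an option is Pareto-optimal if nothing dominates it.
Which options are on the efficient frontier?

D1: dominated by D7 (throughput 4448≥3044, avg latency 75≤146, p99 latency 106≤149).
D2: not dominated (best avg latency).
D3: dominated by D7 (throughput 4448≥1427, avg latency 75≤113, p99 latency 106≤135).
D4: not dominated.
D5: dominated by D7 (throughput 4448≥3062, avg latency 75≤182, p99 latency 106≤253).
D6: not dominated.
D7: not dominated (best throughput).
D8: dominated by D7 (throughput 4448≥2976, avg latency 75≤132, p99 latency 106≤470).
D9: dominated by D1 (throughput 3044≥2461, avg latency 146≤151, p99 latency 149≤370).
D10: dominated by D7 (throughput 4448≥3425, avg latency 75≤101, p99 latency 106≤688).

D2, D4, D6, D7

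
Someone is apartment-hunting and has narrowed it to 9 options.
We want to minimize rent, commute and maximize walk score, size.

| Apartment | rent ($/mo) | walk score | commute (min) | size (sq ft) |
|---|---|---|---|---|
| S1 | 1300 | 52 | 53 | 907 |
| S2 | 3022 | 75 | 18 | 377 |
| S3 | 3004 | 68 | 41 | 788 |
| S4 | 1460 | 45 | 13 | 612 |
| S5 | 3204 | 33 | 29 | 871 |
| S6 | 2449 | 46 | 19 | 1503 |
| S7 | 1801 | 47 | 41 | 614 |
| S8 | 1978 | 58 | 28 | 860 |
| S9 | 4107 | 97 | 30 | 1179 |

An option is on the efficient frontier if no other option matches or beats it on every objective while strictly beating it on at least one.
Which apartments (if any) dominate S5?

S6

S6: rent 2449≤3204, walk score 46≥33, commute 19≤29, size 1503≥871 — dominates S5.
Others (S1, S2, S3, S4, S7, S8, S9) are each worse than S5 on at least one objective.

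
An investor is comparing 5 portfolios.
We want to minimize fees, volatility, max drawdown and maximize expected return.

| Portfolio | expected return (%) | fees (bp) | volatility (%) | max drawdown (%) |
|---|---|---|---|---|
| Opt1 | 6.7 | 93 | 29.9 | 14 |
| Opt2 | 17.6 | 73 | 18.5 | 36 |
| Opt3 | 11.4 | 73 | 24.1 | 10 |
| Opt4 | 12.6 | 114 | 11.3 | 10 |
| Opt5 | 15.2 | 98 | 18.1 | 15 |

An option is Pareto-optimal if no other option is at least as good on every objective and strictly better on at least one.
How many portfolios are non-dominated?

4

Opt1: dominated by Opt3 (expected return 11.4≥6.7, fees 73≤93, volatility 24.1≤29.9, max drawdown 10≤14).
Opt2: not dominated (best expected return).
Opt3: not dominated.
Opt4: not dominated (best volatility).
Opt5: not dominated.
Pareto-optimal: Opt2, Opt3, Opt4, Opt5 → 4.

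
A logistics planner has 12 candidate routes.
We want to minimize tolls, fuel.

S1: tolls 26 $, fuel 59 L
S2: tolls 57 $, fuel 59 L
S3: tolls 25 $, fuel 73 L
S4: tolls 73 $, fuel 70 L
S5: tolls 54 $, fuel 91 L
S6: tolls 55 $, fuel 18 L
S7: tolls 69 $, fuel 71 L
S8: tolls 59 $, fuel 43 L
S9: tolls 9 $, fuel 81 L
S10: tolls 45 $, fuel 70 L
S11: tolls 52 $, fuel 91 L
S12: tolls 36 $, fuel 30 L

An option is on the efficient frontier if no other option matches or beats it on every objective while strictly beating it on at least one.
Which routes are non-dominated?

S1: not dominated.
S2: dominated by S1 (tolls 26≤57, fuel 59≤59).
S3: not dominated.
S4: dominated by S1 (tolls 26≤73, fuel 59≤70).
S5: dominated by S1 (tolls 26≤54, fuel 59≤91).
S6: not dominated (best fuel).
S7: dominated by S1 (tolls 26≤69, fuel 59≤71).
S8: dominated by S6 (tolls 55≤59, fuel 18≤43).
S9: not dominated (best tolls).
S10: dominated by S1 (tolls 26≤45, fuel 59≤70).
S11: dominated by S1 (tolls 26≤52, fuel 59≤91).
S12: not dominated.

S1, S3, S6, S9, S12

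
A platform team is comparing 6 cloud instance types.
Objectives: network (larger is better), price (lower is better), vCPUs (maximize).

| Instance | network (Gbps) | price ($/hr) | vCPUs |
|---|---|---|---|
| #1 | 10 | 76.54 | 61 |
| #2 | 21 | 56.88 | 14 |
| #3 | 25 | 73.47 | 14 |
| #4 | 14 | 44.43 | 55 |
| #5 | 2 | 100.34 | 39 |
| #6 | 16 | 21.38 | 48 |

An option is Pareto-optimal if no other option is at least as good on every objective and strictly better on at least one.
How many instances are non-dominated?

5

#1: not dominated (best vCPUs).
#2: not dominated.
#3: not dominated (best network).
#4: not dominated.
#5: dominated by #1 (network 10≥2, price 76.54≤100.34, vCPUs 61≥39).
#6: not dominated (best price).
Pareto-optimal: #1, #2, #3, #4, #6 → 5.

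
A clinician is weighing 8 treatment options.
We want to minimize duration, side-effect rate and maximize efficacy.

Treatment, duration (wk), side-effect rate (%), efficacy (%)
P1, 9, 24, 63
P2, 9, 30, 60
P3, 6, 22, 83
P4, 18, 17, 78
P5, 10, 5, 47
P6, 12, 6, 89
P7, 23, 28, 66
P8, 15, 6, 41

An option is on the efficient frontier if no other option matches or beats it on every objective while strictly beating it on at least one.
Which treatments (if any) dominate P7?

P3: duration 6≤23, side-effect rate 22≤28, efficacy 83≥66 — dominates P7.
P4: duration 18≤23, side-effect rate 17≤28, efficacy 78≥66 — dominates P7.
P6: duration 12≤23, side-effect rate 6≤28, efficacy 89≥66 — dominates P7.
Others (P1, P2, P5, P8) are each worse than P7 on at least one objective.

P3, P4, P6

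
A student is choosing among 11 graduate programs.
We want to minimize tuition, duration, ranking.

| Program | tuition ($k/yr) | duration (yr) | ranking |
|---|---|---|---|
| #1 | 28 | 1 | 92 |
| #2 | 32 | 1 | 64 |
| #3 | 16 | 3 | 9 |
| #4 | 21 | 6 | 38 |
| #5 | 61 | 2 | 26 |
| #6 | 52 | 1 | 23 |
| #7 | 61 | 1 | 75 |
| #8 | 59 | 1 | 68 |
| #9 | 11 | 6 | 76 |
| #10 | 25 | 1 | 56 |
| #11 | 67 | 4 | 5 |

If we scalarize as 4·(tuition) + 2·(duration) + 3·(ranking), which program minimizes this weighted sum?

#3

#1: 4·28 + 2·1 + 3·92 = 390
#2: 4·32 + 2·1 + 3·64 = 322
#3: 4·16 + 2·3 + 3·9 = 97
#4: 4·21 + 2·6 + 3·38 = 210
#5: 4·61 + 2·2 + 3·26 = 326
#6: 4·52 + 2·1 + 3·23 = 279
#7: 4·61 + 2·1 + 3·75 = 471
#8: 4·59 + 2·1 + 3·68 = 442
#9: 4·11 + 2·6 + 3·76 = 284
#10: 4·25 + 2·1 + 3·56 = 270
#11: 4·67 + 2·4 + 3·5 = 291
Lowest: #3 at 97.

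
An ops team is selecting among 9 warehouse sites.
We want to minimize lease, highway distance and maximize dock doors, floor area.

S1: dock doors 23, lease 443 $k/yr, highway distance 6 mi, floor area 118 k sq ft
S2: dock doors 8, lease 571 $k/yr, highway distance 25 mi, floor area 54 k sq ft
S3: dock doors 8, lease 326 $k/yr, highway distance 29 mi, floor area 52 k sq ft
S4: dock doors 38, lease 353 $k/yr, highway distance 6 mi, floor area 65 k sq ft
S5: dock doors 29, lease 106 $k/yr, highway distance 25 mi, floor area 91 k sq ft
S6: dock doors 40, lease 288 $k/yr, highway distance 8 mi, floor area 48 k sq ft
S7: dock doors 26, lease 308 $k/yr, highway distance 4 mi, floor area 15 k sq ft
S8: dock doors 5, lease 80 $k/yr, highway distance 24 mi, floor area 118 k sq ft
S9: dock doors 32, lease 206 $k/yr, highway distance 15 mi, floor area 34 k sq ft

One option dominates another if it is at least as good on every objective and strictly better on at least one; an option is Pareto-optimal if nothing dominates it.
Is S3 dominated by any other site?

Yes

S5 vs S3: dock doors 29≥8, lease 106≤326, highway distance 25≤29, floor area 91≥52 — S5 is at least as good on every objective and strictly better on at least one, so S5 dominates S3.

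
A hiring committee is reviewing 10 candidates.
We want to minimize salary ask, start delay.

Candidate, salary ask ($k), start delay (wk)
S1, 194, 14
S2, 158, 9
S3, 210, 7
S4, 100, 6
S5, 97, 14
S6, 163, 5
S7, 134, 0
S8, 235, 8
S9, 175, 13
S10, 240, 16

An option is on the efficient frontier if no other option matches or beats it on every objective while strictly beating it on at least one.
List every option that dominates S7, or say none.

S1: worse on salary ask (194 vs 134).
S2: worse on salary ask (158 vs 134).
S3: worse on salary ask (210 vs 134).
S4: worse on start delay (6 vs 0).
S5: worse on start delay (14 vs 0).
S6: worse on salary ask (163 vs 134).
S8: worse on salary ask (235 vs 134).
S9: worse on salary ask (175 vs 134).
S10: worse on salary ask (240 vs 134).
No option dominates S7.

none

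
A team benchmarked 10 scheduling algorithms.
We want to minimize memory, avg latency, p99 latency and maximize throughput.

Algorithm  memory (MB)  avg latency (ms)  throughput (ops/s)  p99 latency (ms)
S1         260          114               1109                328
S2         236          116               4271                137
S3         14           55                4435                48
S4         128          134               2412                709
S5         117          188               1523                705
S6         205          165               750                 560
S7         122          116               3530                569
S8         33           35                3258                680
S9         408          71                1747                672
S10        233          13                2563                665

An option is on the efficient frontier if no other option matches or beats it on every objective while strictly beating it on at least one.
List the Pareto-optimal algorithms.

S3, S8, S10

S1: dominated by S3 (memory 14≤260, avg latency 55≤114, throughput 4435≥1109, p99 latency 48≤328).
S2: dominated by S3 (memory 14≤236, avg latency 55≤116, throughput 4435≥4271, p99 latency 48≤137).
S3: not dominated (best memory).
S4: dominated by S3 (memory 14≤128, avg latency 55≤134, throughput 4435≥2412, p99 latency 48≤709).
S5: dominated by S3 (memory 14≤117, avg latency 55≤188, throughput 4435≥1523, p99 latency 48≤705).
S6: dominated by S3 (memory 14≤205, avg latency 55≤165, throughput 4435≥750, p99 latency 48≤560).
S7: dominated by S3 (memory 14≤122, avg latency 55≤116, throughput 4435≥3530, p99 latency 48≤569).
S8: not dominated.
S9: dominated by S3 (memory 14≤408, avg latency 55≤71, throughput 4435≥1747, p99 latency 48≤672).
S10: not dominated (best avg latency).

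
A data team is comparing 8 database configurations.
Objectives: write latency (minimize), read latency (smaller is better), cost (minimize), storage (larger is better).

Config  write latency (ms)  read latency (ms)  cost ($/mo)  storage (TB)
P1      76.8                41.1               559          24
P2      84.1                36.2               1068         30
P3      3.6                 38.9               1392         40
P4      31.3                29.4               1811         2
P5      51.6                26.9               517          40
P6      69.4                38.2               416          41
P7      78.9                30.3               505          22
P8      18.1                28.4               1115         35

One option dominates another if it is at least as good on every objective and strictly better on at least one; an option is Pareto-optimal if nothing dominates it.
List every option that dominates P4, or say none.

P8

P8: write latency 18.1≤31.3, read latency 28.4≤29.4, cost 1115≤1811, storage 35≥2 — dominates P4.
Others (P1, P2, P3, P5, P6, P7) are each worse than P4 on at least one objective.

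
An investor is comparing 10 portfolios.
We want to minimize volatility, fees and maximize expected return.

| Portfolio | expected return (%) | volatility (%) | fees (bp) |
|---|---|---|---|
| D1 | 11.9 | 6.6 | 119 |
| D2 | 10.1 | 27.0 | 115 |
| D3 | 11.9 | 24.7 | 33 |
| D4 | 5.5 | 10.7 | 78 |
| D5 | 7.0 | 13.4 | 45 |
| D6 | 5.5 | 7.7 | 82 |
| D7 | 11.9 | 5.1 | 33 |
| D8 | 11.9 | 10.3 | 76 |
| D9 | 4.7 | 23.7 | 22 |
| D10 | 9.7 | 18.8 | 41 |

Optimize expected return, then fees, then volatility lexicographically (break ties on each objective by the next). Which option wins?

First maximize expected return: best is 11.9, kept {D1, D3, D7, D8}.
Then minimize fees: best is 33, kept {D3, D7}.
Then minimize volatility: best is 5.1, kept {D7}.

D7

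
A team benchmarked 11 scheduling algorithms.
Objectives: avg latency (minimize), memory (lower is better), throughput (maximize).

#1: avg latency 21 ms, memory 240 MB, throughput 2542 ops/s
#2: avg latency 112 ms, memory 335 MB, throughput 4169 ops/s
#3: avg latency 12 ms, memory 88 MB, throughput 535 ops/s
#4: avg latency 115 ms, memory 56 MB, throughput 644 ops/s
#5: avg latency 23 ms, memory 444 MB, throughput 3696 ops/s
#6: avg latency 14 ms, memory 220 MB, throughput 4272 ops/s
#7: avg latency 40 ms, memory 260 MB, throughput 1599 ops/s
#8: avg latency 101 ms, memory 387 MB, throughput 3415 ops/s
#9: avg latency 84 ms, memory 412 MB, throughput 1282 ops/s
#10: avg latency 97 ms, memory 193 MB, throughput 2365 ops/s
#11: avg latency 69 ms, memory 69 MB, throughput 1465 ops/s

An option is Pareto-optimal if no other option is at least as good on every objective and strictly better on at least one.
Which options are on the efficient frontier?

#3, #4, #6, #10, #11

#1: dominated by #6 (avg latency 14≤21, memory 220≤240, throughput 4272≥2542).
#2: dominated by #6 (avg latency 14≤112, memory 220≤335, throughput 4272≥4169).
#3: not dominated (best avg latency).
#4: not dominated (best memory).
#5: dominated by #6 (avg latency 14≤23, memory 220≤444, throughput 4272≥3696).
#6: not dominated (best throughput).
#7: dominated by #1 (avg latency 21≤40, memory 240≤260, throughput 2542≥1599).
#8: dominated by #6 (avg latency 14≤101, memory 220≤387, throughput 4272≥3415).
#9: dominated by #1 (avg latency 21≤84, memory 240≤412, throughput 2542≥1282).
#10: not dominated.
#11: not dominated.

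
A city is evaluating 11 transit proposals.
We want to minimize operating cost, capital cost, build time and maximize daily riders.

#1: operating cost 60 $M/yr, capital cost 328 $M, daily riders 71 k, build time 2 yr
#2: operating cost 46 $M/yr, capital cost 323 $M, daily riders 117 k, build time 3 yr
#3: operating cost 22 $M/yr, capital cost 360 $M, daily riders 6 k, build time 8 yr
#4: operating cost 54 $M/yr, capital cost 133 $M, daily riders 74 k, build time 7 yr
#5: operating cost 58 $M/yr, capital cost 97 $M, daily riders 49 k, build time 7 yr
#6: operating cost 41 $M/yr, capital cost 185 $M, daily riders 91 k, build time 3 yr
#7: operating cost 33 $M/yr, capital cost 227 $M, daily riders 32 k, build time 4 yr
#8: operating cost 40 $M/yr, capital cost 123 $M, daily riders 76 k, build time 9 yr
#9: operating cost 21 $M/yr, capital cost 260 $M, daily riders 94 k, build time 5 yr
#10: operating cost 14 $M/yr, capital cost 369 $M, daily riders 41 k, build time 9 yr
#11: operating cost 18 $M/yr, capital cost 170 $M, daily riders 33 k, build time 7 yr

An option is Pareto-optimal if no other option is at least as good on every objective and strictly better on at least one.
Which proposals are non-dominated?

#1, #2, #4, #5, #6, #7, #8, #9, #10, #11

#1: not dominated (best build time).
#2: not dominated (best daily riders).
#3: dominated by #9 (operating cost 21≤22, capital cost 260≤360, daily riders 94≥6, build time 5≤8).
#4: not dominated.
#5: not dominated (best capital cost).
#6: not dominated.
#7: not dominated.
#8: not dominated.
#9: not dominated.
#10: not dominated (best operating cost).
#11: not dominated.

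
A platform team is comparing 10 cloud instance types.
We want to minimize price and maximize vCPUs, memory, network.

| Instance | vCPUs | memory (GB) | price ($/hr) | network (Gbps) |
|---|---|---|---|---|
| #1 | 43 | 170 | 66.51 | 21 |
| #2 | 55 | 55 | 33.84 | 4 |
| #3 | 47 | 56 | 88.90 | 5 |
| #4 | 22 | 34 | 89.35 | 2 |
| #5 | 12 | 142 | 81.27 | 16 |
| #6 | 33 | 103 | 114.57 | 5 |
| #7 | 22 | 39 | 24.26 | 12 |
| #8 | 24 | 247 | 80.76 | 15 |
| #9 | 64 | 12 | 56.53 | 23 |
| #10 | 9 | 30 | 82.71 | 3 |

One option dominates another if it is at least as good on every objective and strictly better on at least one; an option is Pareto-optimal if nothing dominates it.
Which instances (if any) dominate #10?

#1: vCPUs 43≥9, memory 170≥30, price 66.51≤82.71, network 21≥3 — dominates #10.
#2: vCPUs 55≥9, memory 55≥30, price 33.84≤82.71, network 4≥3 — dominates #10.
#5: vCPUs 12≥9, memory 142≥30, price 81.27≤82.71, network 16≥3 — dominates #10.
#7: vCPUs 22≥9, memory 39≥30, price 24.26≤82.71, network 12≥3 — dominates #10.
#8: vCPUs 24≥9, memory 247≥30, price 80.76≤82.71, network 15≥3 — dominates #10.
Others (#3, #4, #6, #9) are each worse than #10 on at least one objective.

#1, #2, #5, #7, #8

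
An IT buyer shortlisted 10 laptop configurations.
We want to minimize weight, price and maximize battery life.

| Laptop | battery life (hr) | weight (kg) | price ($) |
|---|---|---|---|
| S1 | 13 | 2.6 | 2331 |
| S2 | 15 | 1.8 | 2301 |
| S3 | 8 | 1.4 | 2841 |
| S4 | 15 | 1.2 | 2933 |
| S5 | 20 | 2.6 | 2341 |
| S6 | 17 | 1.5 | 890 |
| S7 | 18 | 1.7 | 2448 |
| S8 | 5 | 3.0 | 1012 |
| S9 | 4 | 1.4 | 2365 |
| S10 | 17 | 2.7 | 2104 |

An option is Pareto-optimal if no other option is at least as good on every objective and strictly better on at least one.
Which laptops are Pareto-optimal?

S3, S4, S5, S6, S7, S9

S1: dominated by S2 (battery life 15≥13, weight 1.8≤2.6, price 2301≤2331).
S2: dominated by S6 (battery life 17≥15, weight 1.5≤1.8, price 890≤2301).
S3: not dominated.
S4: not dominated (best weight).
S5: not dominated (best battery life).
S6: not dominated (best price).
S7: not dominated.
S8: dominated by S6 (battery life 17≥5, weight 1.5≤3.0, price 890≤1012).
S9: not dominated.
S10: dominated by S6 (battery life 17≥17, weight 1.5≤2.7, price 890≤2104).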